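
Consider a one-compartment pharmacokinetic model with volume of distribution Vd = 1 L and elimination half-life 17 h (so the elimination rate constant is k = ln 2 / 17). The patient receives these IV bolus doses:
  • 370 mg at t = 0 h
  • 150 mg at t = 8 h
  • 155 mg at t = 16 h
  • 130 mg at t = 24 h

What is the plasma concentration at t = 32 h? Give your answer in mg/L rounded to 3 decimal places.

k = ln 2 / 17 = 0.04077 per h
Dose 1 (370 mg at t=0 h): 370·exp(−0.04077·32) = 100.359 mg/L
Dose 2 (150 mg at t=8 h): 150·exp(−0.04077·24) = 56.378 mg/L
Dose 3 (155 mg at t=16 h): 155·exp(−0.04077·16) = 80.725 mg/L
Dose 4 (130 mg at t=24 h): 130·exp(−0.04077·8) = 93.817 mg/L
C(32) = 100.359 + 56.378 + 80.725 + 93.817 = 331.279 mg/L

331.279 mg/L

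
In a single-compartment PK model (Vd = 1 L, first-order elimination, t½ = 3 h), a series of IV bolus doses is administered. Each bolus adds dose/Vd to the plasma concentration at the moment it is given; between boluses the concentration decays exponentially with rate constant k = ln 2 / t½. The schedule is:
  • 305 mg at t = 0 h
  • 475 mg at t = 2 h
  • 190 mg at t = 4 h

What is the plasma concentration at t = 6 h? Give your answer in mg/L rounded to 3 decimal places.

k = ln 2 / 3 = 0.23105 per h
Dose 1 (305 mg at t=0 h): 305·exp(−0.23105·6) = 76.250 mg/L
Dose 2 (475 mg at t=2 h): 475·exp(−0.23105·4) = 188.504 mg/L
Dose 3 (190 mg at t=4 h): 190·exp(−0.23105·2) = 119.692 mg/L
C(6) = 76.250 + 188.504 + 119.692 = 384.446 mg/L

384.446 mg/L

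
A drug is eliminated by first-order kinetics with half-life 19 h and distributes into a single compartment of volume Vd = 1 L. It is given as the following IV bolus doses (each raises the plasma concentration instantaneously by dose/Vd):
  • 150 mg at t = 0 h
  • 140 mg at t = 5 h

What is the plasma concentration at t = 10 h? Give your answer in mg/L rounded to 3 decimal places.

220.806 mg/L

k = ln 2 / 19 = 0.03648 per h
Dose 1 (150 mg at t=0 h): 150·exp(−0.03648·10) = 104.149 mg/L
Dose 2 (140 mg at t=5 h): 140·exp(−0.03648·5) = 116.657 mg/L
C(10) = 104.149 + 116.657 = 220.806 mg/L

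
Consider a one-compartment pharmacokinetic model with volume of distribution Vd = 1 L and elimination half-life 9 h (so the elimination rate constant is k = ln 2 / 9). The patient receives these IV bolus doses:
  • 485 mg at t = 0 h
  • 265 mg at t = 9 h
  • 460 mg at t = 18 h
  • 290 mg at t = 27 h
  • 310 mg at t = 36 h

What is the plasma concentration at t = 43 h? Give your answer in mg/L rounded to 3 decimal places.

k = ln 2 / 9 = 0.07702 per h
Dose 1 (485 mg at t=0 h): 485·exp(−0.07702·43) = 17.680 mg/L
Dose 2 (265 mg at t=9 h): 265·exp(−0.07702·34) = 19.321 mg/L
Dose 3 (460 mg at t=18 h): 460·exp(−0.07702·25) = 67.075 mg/L
Dose 4 (290 mg at t=27 h): 290·exp(−0.07702·16) = 84.573 mg/L
Dose 5 (310 mg at t=36 h): 310·exp(−0.07702·7) = 180.812 mg/L
C(43) = 17.680 + 19.321 + 67.075 + 84.573 + 180.812 = 369.462 mg/L

369.462 mg/L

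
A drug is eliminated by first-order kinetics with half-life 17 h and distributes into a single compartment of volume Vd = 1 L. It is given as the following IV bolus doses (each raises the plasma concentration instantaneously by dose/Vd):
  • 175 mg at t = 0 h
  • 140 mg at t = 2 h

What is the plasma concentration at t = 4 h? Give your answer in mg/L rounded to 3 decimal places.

277.701 mg/L

k = ln 2 / 17 = 0.04077 per h
Dose 1 (175 mg at t=0 h): 175·exp(−0.04077·4) = 148.665 mg/L
Dose 2 (140 mg at t=2 h): 140·exp(−0.04077·2) = 129.037 mg/L
C(4) = 148.665 + 129.037 = 277.701 mg/L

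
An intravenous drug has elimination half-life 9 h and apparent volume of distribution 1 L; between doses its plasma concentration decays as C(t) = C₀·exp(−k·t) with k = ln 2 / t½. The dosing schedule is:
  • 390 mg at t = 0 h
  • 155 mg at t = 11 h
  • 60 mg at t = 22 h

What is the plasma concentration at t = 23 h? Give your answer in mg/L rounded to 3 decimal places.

k = ln 2 / 9 = 0.07702 per h
Dose 1 (390 mg at t=0 h): 390·exp(−0.07702·23) = 66.339 mg/L
Dose 2 (155 mg at t=11 h): 155·exp(−0.07702·12) = 61.512 mg/L
Dose 3 (60 mg at t=22 h): 60·exp(−0.07702·1) = 55.552 mg/L
C(23) = 66.339 + 61.512 + 55.552 = 183.403 mg/L

183.403 mg/L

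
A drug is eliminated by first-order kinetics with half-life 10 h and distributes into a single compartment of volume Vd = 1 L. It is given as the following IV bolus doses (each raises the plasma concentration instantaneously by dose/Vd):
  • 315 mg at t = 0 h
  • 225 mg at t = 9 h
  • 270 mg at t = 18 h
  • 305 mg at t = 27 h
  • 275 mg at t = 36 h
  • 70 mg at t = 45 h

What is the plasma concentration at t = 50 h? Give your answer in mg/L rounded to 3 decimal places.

k = ln 2 / 10 = 0.06931 per h
Dose 1 (315 mg at t=0 h): 315·exp(−0.06931·50) = 9.844 mg/L
Dose 2 (225 mg at t=9 h): 225·exp(−0.06931·41) = 13.121 mg/L
Dose 3 (270 mg at t=18 h): 270·exp(−0.06931·32) = 29.381 mg/L
Dose 4 (305 mg at t=27 h): 305·exp(−0.06931·23) = 61.934 mg/L
Dose 5 (275 mg at t=36 h): 275·exp(−0.06931·14) = 104.206 mg/L
Dose 6 (70 mg at t=45 h): 70·exp(−0.06931·5) = 49.497 mg/L
C(50) = 9.844 + 13.121 + 29.381 + 61.934 + 104.206 + 49.497 = 267.983 mg/L

267.983 mg/L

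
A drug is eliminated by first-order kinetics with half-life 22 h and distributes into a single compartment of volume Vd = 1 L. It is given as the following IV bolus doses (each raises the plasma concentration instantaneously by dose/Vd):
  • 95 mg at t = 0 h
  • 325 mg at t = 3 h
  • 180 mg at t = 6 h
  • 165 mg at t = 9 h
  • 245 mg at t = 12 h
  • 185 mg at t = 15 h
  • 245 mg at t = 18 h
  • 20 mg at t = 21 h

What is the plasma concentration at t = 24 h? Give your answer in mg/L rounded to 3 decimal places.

945.433 mg/L

k = ln 2 / 22 = 0.03151 per h
Dose 1 (95 mg at t=0 h): 95·exp(−0.03151·24) = 44.599 mg/L
Dose 2 (325 mg at t=3 h): 325·exp(−0.03151·21) = 167.701 mg/L
Dose 3 (180 mg at t=6 h): 180·exp(−0.03151·18) = 102.088 mg/L
Dose 4 (165 mg at t=9 h): 165·exp(−0.03151·15) = 102.858 mg/L
Dose 5 (245 mg at t=12 h): 245·exp(−0.03151·12) = 167.868 mg/L
Dose 6 (185 mg at t=15 h): 185·exp(−0.03151·9) = 139.323 mg/L
Dose 7 (245 mg at t=18 h): 245·exp(−0.03151·6) = 202.800 mg/L
Dose 8 (20 mg at t=21 h): 20·exp(−0.03151·3) = 18.196 mg/L
C(24) = 44.599 + 167.701 + 102.088 + 102.858 + 167.868 + 139.323 + 202.800 + 18.196 = 945.433 mg/L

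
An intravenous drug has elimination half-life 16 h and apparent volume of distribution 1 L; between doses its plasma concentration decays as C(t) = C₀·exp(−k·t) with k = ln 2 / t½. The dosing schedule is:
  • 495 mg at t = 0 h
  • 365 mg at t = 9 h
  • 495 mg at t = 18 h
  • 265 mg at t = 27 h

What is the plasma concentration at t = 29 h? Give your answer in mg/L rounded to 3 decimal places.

844.755 mg/L

k = ln 2 / 16 = 0.04332 per h
Dose 1 (495 mg at t=0 h): 495·exp(−0.04332·29) = 140.925 mg/L
Dose 2 (365 mg at t=9 h): 365·exp(−0.04332·20) = 153.464 mg/L
Dose 3 (495 mg at t=18 h): 495·exp(−0.04332·11) = 307.360 mg/L
Dose 4 (265 mg at t=27 h): 265·exp(−0.04332·2) = 243.006 mg/L
C(29) = 140.925 + 153.464 + 307.360 + 243.006 = 844.755 mg/L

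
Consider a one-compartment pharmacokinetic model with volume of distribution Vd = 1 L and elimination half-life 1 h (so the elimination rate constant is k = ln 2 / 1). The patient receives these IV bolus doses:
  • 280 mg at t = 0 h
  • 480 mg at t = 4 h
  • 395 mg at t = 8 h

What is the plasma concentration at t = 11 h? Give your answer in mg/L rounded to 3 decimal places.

53.262 mg/L

k = ln 2 / 1 = 0.69315 per h
Dose 1 (280 mg at t=0 h): 280·exp(−0.69315·11) = 0.137 mg/L
Dose 2 (480 mg at t=4 h): 480·exp(−0.69315·7) = 3.750 mg/L
Dose 3 (395 mg at t=8 h): 395·exp(−0.69315·3) = 49.375 mg/L
C(11) = 0.137 + 3.750 + 49.375 = 53.262 mg/L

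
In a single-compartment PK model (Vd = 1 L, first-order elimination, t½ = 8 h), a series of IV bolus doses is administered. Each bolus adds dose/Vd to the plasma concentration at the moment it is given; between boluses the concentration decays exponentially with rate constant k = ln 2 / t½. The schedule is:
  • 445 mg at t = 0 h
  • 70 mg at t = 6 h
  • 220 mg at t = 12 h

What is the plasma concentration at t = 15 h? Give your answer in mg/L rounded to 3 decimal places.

k = ln 2 / 8 = 0.08664 per h
Dose 1 (445 mg at t=0 h): 445·exp(−0.08664·15) = 121.319 mg/L
Dose 2 (70 mg at t=6 h): 70·exp(−0.08664·9) = 32.095 mg/L
Dose 3 (220 mg at t=12 h): 220·exp(−0.08664·3) = 169.643 mg/L
C(15) = 121.319 + 32.095 + 169.643 = 323.057 mg/L

323.057 mg/L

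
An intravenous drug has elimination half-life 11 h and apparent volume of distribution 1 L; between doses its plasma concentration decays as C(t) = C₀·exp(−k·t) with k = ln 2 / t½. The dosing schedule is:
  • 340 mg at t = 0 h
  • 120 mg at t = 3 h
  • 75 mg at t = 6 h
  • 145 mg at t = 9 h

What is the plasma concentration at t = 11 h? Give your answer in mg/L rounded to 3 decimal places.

k = ln 2 / 11 = 0.06301 per h
Dose 1 (340 mg at t=0 h): 340·exp(−0.06301·11) = 170.000 mg/L
Dose 2 (120 mg at t=3 h): 120·exp(−0.06301·8) = 72.485 mg/L
Dose 3 (75 mg at t=6 h): 75·exp(−0.06301·5) = 54.731 mg/L
Dose 4 (145 mg at t=9 h): 145·exp(−0.06301·2) = 127.831 mg/L
C(11) = 170.000 + 72.485 + 54.731 + 127.831 = 425.047 mg/L

425.047 mg/L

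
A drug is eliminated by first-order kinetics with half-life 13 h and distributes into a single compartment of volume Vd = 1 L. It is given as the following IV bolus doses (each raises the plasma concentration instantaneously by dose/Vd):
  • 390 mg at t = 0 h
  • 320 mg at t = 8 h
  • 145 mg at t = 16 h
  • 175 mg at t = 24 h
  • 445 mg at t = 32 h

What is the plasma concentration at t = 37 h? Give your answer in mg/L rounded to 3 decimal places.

k = ln 2 / 13 = 0.05332 per h
Dose 1 (390 mg at t=0 h): 390·exp(−0.05332·37) = 54.236 mg/L
Dose 2 (320 mg at t=8 h): 320·exp(−0.05332·29) = 68.174 mg/L
Dose 3 (145 mg at t=16 h): 145·exp(−0.05332·21) = 47.325 mg/L
Dose 4 (175 mg at t=24 h): 175·exp(−0.05332·13) = 87.500 mg/L
Dose 5 (445 mg at t=32 h): 445·exp(−0.05332·5) = 340.863 mg/L
C(37) = 54.236 + 68.174 + 47.325 + 87.500 + 340.863 = 598.098 mg/L

598.098 mg/L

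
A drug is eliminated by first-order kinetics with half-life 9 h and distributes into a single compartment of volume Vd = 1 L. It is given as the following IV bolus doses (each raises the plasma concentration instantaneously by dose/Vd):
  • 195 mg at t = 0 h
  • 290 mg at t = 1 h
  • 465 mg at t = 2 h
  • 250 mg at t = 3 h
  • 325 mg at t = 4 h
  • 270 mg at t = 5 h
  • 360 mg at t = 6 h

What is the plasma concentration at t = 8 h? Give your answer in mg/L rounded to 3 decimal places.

1499.222 mg/L

k = ln 2 / 9 = 0.07702 per h
Dose 1 (195 mg at t=0 h): 195·exp(−0.07702·8) = 105.306 mg/L
Dose 2 (290 mg at t=1 h): 290·exp(−0.07702·7) = 169.147 mg/L
Dose 3 (465 mg at t=2 h): 465·exp(−0.07702·6) = 292.932 mg/L
Dose 4 (250 mg at t=3 h): 250·exp(−0.07702·5) = 170.099 mg/L
Dose 5 (325 mg at t=4 h): 325·exp(−0.07702·4) = 238.832 mg/L
Dose 6 (270 mg at t=5 h): 270·exp(−0.07702·3) = 214.299 mg/L
Dose 7 (360 mg at t=6 h): 360·exp(−0.07702·2) = 308.608 mg/L
C(8) = 105.306 + 169.147 + 292.932 + 170.099 + 238.832 + 214.299 + 308.608 = 1499.222 mg/L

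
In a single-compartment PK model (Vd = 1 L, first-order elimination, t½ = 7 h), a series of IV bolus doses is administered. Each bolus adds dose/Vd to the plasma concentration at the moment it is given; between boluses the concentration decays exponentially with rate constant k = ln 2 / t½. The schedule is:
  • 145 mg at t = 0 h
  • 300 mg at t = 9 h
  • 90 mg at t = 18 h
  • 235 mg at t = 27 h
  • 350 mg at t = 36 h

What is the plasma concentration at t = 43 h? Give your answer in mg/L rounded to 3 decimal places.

k = ln 2 / 7 = 0.09902 per h
Dose 1 (145 mg at t=0 h): 145·exp(−0.09902·43) = 2.052 mg/L
Dose 2 (300 mg at t=9 h): 300·exp(−0.09902·34) = 10.351 mg/L
Dose 3 (90 mg at t=18 h): 90·exp(−0.09902·25) = 7.571 mg/L
Dose 4 (235 mg at t=27 h): 235·exp(−0.09902·16) = 48.195 mg/L
Dose 5 (350 mg at t=36 h): 350·exp(−0.09902·7) = 175.000 mg/L
C(43) = 2.052 + 10.351 + 7.571 + 48.195 + 175.000 = 243.168 mg/L

243.168 mg/L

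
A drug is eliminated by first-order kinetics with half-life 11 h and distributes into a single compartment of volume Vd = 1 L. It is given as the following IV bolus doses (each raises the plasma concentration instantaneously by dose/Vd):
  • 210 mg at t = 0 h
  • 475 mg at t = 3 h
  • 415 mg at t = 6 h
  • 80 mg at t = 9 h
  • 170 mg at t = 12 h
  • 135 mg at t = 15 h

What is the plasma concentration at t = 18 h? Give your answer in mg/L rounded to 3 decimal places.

720.563 mg/L

k = ln 2 / 11 = 0.06301 per h
Dose 1 (210 mg at t=0 h): 210·exp(−0.06301·18) = 67.550 mg/L
Dose 2 (475 mg at t=3 h): 475·exp(−0.06301·15) = 184.586 mg/L
Dose 3 (415 mg at t=6 h): 415·exp(−0.06301·12) = 194.828 mg/L
Dose 4 (80 mg at t=9 h): 80·exp(−0.06301·9) = 45.373 mg/L
Dose 5 (170 mg at t=12 h): 170·exp(−0.06301·6) = 116.480 mg/L
Dose 6 (135 mg at t=15 h): 135·exp(−0.06301·3) = 111.747 mg/L
C(18) = 67.550 + 184.586 + 194.828 + 45.373 + 116.480 + 111.747 = 720.563 mg/L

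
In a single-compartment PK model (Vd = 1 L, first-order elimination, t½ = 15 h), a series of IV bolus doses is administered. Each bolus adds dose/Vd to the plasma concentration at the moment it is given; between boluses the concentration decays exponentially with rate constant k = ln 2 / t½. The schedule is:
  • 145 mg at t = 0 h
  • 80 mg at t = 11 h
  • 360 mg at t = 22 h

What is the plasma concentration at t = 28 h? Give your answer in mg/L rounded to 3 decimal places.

k = ln 2 / 15 = 0.04621 per h
Dose 1 (145 mg at t=0 h): 145·exp(−0.04621·28) = 39.760 mg/L
Dose 2 (80 mg at t=11 h): 80·exp(−0.04621·17) = 36.469 mg/L
Dose 3 (360 mg at t=22 h): 360·exp(−0.04621·6) = 272.829 mg/L
C(28) = 39.760 + 36.469 + 272.829 = 349.058 mg/L

349.058 mg/L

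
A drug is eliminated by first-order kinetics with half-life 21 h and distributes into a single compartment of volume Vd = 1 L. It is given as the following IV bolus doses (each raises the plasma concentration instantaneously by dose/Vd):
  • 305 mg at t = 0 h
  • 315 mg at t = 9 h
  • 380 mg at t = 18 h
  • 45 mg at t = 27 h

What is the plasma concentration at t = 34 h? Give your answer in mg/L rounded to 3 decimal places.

497.122 mg/L

k = ln 2 / 21 = 0.03301 per h
Dose 1 (305 mg at t=0 h): 305·exp(−0.03301·34) = 99.293 mg/L
Dose 2 (315 mg at t=9 h): 315·exp(−0.03301·25) = 138.020 mg/L
Dose 3 (380 mg at t=18 h): 380·exp(−0.03301·16) = 224.093 mg/L
Dose 4 (45 mg at t=27 h): 45·exp(−0.03301·7) = 35.717 mg/L
C(34) = 99.293 + 138.020 + 224.093 + 35.717 = 497.122 mg/L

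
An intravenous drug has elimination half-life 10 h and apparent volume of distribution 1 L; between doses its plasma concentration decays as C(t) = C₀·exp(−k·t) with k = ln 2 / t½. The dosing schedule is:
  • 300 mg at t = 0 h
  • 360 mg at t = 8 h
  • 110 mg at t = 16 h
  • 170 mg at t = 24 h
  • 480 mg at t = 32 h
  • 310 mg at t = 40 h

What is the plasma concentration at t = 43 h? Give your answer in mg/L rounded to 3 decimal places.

k = ln 2 / 10 = 0.06931 per h
Dose 1 (300 mg at t=0 h): 300·exp(−0.06931·43) = 15.230 mg/L
Dose 2 (360 mg at t=8 h): 360·exp(−0.06931·35) = 31.820 mg/L
Dose 3 (110 mg at t=16 h): 110·exp(−0.06931·27) = 16.928 mg/L
Dose 4 (170 mg at t=24 h): 170·exp(−0.06931·19) = 45.550 mg/L
Dose 5 (480 mg at t=32 h): 480·exp(−0.06931·11) = 223.928 mg/L
Dose 6 (310 mg at t=40 h): 310·exp(−0.06931·3) = 251.798 mg/L
C(43) = 15.230 + 31.820 + 16.928 + 45.550 + 223.928 + 251.798 = 585.254 mg/L

585.254 mg/L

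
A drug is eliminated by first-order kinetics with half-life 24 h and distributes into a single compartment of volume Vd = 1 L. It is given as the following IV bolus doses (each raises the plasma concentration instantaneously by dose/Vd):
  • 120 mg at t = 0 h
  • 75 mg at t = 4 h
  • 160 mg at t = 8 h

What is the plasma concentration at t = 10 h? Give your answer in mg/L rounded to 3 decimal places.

303.986 mg/L

k = ln 2 / 24 = 0.02888 per h
Dose 1 (120 mg at t=0 h): 120·exp(−0.02888·10) = 89.898 mg/L
Dose 2 (75 mg at t=4 h): 75·exp(−0.02888·6) = 63.067 mg/L
Dose 3 (160 mg at t=8 h): 160·exp(−0.02888·2) = 151.020 mg/L
C(10) = 89.898 + 63.067 + 151.020 = 303.986 mg/L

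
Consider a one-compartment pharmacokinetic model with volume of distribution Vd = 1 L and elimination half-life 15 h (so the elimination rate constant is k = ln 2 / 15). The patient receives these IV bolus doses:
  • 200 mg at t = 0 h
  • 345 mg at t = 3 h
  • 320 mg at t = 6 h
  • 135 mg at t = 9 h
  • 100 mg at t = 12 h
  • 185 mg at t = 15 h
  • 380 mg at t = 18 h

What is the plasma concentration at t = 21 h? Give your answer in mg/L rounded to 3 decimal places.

k = ln 2 / 15 = 0.04621 per h
Dose 1 (200 mg at t=0 h): 200·exp(−0.04621·21) = 75.786 mg/L
Dose 2 (345 mg at t=3 h): 345·exp(−0.04621·18) = 150.170 mg/L
Dose 3 (320 mg at t=6 h): 320·exp(−0.04621·15) = 160.000 mg/L
Dose 4 (135 mg at t=9 h): 135·exp(−0.04621·12) = 77.537 mg/L
Dose 5 (100 mg at t=12 h): 100·exp(−0.04621·9) = 65.975 mg/L
Dose 6 (185 mg at t=15 h): 185·exp(−0.04621·6) = 140.204 mg/L
Dose 7 (380 mg at t=18 h): 380·exp(−0.04621·3) = 330.809 mg/L
C(21) = 75.786 + 150.170 + 160.000 + 77.537 + 65.975 + 140.204 + 330.809 = 1000.481 mg/L

1000.481 mg/L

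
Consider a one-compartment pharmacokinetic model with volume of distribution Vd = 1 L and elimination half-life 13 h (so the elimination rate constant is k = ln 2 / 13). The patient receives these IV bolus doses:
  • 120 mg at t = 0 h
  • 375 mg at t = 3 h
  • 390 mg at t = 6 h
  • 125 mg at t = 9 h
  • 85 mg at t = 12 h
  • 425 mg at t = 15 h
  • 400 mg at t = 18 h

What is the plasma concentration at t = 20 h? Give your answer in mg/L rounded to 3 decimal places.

1187.774 mg/L

k = ln 2 / 13 = 0.05332 per h
Dose 1 (120 mg at t=0 h): 120·exp(−0.05332·20) = 41.310 mg/L
Dose 2 (375 mg at t=3 h): 375·exp(−0.05332·17) = 151.487 mg/L
Dose 3 (390 mg at t=6 h): 390·exp(−0.05332·14) = 184.875 mg/L
Dose 4 (125 mg at t=9 h): 125·exp(−0.05332·11) = 69.533 mg/L
Dose 5 (85 mg at t=12 h): 85·exp(−0.05332·8) = 55.484 mg/L
Dose 6 (425 mg at t=15 h): 425·exp(−0.05332·5) = 325.543 mg/L
Dose 7 (400 mg at t=18 h): 400·exp(−0.05332·2) = 359.540 mg/L
C(20) = 41.310 + 151.487 + 184.875 + 69.533 + 55.484 + 325.543 + 359.540 = 1187.774 mg/L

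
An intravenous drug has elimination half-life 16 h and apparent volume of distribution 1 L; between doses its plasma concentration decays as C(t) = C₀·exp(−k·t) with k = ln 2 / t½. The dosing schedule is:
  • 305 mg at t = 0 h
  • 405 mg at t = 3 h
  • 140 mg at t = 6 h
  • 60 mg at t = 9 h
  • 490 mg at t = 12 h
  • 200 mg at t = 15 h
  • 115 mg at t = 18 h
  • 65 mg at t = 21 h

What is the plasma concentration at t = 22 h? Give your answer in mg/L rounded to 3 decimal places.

k = ln 2 / 16 = 0.04332 per h
Dose 1 (305 mg at t=0 h): 305·exp(−0.04332·22) = 117.594 mg/L
Dose 2 (405 mg at t=3 h): 405·exp(−0.04332·19) = 177.821 mg/L
Dose 3 (140 mg at t=6 h): 140·exp(−0.04332·16) = 70.000 mg/L
Dose 4 (60 mg at t=9 h): 60·exp(−0.04332·13) = 34.164 mg/L
Dose 5 (490 mg at t=12 h): 490·exp(−0.04332·10) = 317.726 mg/L
Dose 6 (200 mg at t=15 h): 200·exp(−0.04332·7) = 147.683 mg/L
Dose 7 (115 mg at t=18 h): 115·exp(−0.04332·4) = 96.703 mg/L
Dose 8 (65 mg at t=21 h): 65·exp(−0.04332·1) = 62.244 mg/L
C(22) = 117.594 + 177.821 + 70.000 + 34.164 + 317.726 + 147.683 + 96.703 + 62.244 = 1023.933 mg/L

1023.933 mg/L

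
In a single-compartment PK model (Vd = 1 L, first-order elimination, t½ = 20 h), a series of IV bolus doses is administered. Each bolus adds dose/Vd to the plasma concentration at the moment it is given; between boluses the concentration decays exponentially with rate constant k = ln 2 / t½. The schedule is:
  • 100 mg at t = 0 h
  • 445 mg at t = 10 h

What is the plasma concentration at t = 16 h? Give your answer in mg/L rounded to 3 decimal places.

k = ln 2 / 20 = 0.03466 per h
Dose 1 (100 mg at t=0 h): 100·exp(−0.03466·16) = 57.435 mg/L
Dose 2 (445 mg at t=10 h): 445·exp(−0.03466·6) = 361.452 mg/L
C(16) = 57.435 + 361.452 = 418.887 mg/L

418.887 mg/L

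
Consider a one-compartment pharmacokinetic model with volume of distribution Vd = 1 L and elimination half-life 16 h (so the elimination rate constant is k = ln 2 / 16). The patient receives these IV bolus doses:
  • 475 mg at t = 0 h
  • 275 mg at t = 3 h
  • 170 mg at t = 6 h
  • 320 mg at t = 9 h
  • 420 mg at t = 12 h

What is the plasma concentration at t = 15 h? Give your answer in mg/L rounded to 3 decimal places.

1142.209 mg/L

k = ln 2 / 16 = 0.04332 per h
Dose 1 (475 mg at t=0 h): 475·exp(−0.04332·15) = 248.015 mg/L
Dose 2 (275 mg at t=3 h): 275·exp(−0.04332·12) = 163.516 mg/L
Dose 3 (170 mg at t=6 h): 170·exp(−0.04332·9) = 115.112 mg/L
Dose 4 (320 mg at t=9 h): 320·exp(−0.04332·6) = 246.754 mg/L
Dose 5 (420 mg at t=12 h): 420·exp(−0.04332·3) = 368.813 mg/L
C(15) = 248.015 + 163.516 + 115.112 + 246.754 + 368.813 = 1142.209 mg/L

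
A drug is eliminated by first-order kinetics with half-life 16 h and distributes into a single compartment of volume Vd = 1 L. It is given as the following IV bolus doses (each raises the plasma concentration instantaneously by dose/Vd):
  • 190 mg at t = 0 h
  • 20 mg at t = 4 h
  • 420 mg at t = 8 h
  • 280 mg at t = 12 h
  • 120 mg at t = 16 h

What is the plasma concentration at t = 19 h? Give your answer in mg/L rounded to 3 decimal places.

k = ln 2 / 16 = 0.04332 per h
Dose 1 (190 mg at t=0 h): 190·exp(−0.04332·19) = 83.422 mg/L
Dose 2 (20 mg at t=4 h): 20·exp(−0.04332·15) = 10.443 mg/L
Dose 3 (420 mg at t=8 h): 420·exp(−0.04332·11) = 260.790 mg/L
Dose 4 (280 mg at t=12 h): 280·exp(−0.04332·7) = 206.756 mg/L
Dose 5 (120 mg at t=16 h): 120·exp(−0.04332·3) = 105.375 mg/L
C(19) = 83.422 + 10.443 + 260.790 + 206.756 + 105.375 = 666.786 mg/L

666.786 mg/L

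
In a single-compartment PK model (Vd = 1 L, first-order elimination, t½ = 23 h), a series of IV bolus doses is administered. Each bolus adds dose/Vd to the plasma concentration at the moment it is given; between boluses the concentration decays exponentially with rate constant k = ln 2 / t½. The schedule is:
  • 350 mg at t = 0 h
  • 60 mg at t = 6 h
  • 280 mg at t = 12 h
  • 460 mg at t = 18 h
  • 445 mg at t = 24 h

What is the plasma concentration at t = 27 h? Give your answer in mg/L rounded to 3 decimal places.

k = ln 2 / 23 = 0.03014 per h
Dose 1 (350 mg at t=0 h): 350·exp(−0.03014·27) = 155.126 mg/L
Dose 2 (60 mg at t=6 h): 60·exp(−0.03014·21) = 31.864 mg/L
Dose 3 (280 mg at t=12 h): 280·exp(−0.03014·15) = 178.170 mg/L
Dose 4 (460 mg at t=18 h): 460·exp(−0.03014·9) = 350.722 mg/L
Dose 5 (445 mg at t=24 h): 445·exp(−0.03014·3) = 406.532 mg/L
C(27) = 155.126 + 31.864 + 178.170 + 350.722 + 406.532 = 1122.415 mg/L

1122.415 mg/L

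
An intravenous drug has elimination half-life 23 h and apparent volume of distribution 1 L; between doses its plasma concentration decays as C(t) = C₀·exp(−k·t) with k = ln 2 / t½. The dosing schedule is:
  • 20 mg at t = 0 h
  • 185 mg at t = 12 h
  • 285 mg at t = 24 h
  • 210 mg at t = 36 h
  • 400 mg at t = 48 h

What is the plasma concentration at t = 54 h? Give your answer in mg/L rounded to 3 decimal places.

627.412 mg/L

k = ln 2 / 23 = 0.03014 per h
Dose 1 (20 mg at t=0 h): 20·exp(−0.03014·54) = 3.929 mg/L
Dose 2 (185 mg at t=12 h): 185·exp(−0.03014·42) = 52.175 mg/L
Dose 3 (285 mg at t=24 h): 285·exp(−0.03014·30) = 115.398 mg/L
Dose 4 (210 mg at t=36 h): 210·exp(−0.03014·18) = 122.076 mg/L
Dose 5 (400 mg at t=48 h): 400·exp(−0.03014·6) = 333.834 mg/L
C(54) = 3.929 + 52.175 + 115.398 + 122.076 + 333.834 = 627.412 mg/L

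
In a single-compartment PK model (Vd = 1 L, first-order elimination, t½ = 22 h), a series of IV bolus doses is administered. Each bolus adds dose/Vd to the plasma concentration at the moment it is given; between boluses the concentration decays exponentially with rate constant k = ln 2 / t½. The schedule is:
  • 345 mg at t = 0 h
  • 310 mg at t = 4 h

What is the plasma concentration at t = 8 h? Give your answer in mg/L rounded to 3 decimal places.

k = ln 2 / 22 = 0.03151 per h
Dose 1 (345 mg at t=0 h): 345·exp(−0.03151·8) = 268.135 mg/L
Dose 2 (310 mg at t=4 h): 310·exp(−0.03151·4) = 273.293 mg/L
C(8) = 268.135 + 273.293 = 541.428 mg/L

541.428 mg/L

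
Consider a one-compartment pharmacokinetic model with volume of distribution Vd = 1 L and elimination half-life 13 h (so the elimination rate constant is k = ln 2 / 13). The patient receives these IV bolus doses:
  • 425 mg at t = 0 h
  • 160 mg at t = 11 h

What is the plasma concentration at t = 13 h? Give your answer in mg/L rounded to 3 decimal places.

k = ln 2 / 13 = 0.05332 per h
Dose 1 (425 mg at t=0 h): 425·exp(−0.05332·13) = 212.500 mg/L
Dose 2 (160 mg at t=11 h): 160·exp(−0.05332·2) = 143.816 mg/L
C(13) = 212.500 + 143.816 = 356.316 mg/L

356.316 mg/L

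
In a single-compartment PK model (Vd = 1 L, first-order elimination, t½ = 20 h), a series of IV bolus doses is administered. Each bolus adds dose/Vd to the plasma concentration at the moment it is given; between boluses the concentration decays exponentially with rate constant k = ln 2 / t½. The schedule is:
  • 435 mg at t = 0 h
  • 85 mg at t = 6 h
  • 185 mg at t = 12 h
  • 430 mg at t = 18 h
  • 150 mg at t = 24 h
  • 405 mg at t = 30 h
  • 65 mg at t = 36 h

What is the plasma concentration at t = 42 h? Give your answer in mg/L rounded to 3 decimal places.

k = ln 2 / 20 = 0.03466 per h
Dose 1 (435 mg at t=0 h): 435·exp(−0.03466·42) = 101.467 mg/L
Dose 2 (85 mg at t=6 h): 85·exp(−0.03466·36) = 24.410 mg/L
Dose 3 (185 mg at t=12 h): 185·exp(−0.03466·30) = 65.407 mg/L
Dose 4 (430 mg at t=18 h): 430·exp(−0.03466·24) = 187.168 mg/L
Dose 5 (150 mg at t=24 h): 150·exp(−0.03466·18) = 80.383 mg/L
Dose 6 (405 mg at t=30 h): 405·exp(−0.03466·12) = 267.200 mg/L
Dose 7 (65 mg at t=36 h): 65·exp(−0.03466·6) = 52.796 mg/L
C(42) = 101.467 + 24.410 + 65.407 + 187.168 + 80.383 + 267.200 + 52.796 = 778.833 mg/L

778.833 mg/L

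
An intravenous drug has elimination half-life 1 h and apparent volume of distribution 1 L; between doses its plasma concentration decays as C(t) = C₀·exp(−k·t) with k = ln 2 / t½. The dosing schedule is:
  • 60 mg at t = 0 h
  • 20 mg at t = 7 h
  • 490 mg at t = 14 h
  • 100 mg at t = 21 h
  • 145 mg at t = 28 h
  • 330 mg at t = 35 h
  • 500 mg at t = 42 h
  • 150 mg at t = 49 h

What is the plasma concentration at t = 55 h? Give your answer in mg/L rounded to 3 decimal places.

k = ln 2 / 1 = 0.69315 per h
Dose 1 (60 mg at t=0 h): 60·exp(−0.69315·55) = 0.000 mg/L
Dose 2 (20 mg at t=7 h): 20·exp(−0.69315·48) = 0.000 mg/L
Dose 3 (490 mg at t=14 h): 490·exp(−0.69315·41) = 0.000 mg/L
Dose 4 (100 mg at t=21 h): 100·exp(−0.69315·34) = 0.000 mg/L
Dose 5 (145 mg at t=28 h): 145·exp(−0.69315·27) = 0.000 mg/L
Dose 6 (330 mg at t=35 h): 330·exp(−0.69315·20) = 0.000 mg/L
Dose 7 (500 mg at t=42 h): 500·exp(−0.69315·13) = 0.061 mg/L
Dose 8 (150 mg at t=49 h): 150·exp(−0.69315·6) = 2.344 mg/L
C(55) = 0.000 + 0.000 + 0.000 + 0.000 + 0.000 + 0.000 + 0.061 + 2.344 = 2.405 mg/L

2.405 mg/L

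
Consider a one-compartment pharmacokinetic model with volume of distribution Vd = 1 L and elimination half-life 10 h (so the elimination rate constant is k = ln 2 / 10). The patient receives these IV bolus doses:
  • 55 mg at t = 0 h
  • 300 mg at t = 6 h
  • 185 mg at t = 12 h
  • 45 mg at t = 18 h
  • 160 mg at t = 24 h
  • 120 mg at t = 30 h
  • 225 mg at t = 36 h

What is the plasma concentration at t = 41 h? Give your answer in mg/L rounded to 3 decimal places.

327.973 mg/L

k = ln 2 / 10 = 0.06931 per h
Dose 1 (55 mg at t=0 h): 55·exp(−0.06931·41) = 3.207 mg/L
Dose 2 (300 mg at t=6 h): 300·exp(−0.06931·35) = 26.517 mg/L
Dose 3 (185 mg at t=12 h): 185·exp(−0.06931·29) = 24.785 mg/L
Dose 4 (45 mg at t=18 h): 45·exp(−0.06931·23) = 9.138 mg/L
Dose 5 (160 mg at t=24 h): 160·exp(−0.06931·17) = 49.246 mg/L
Dose 6 (120 mg at t=30 h): 120·exp(−0.06931·11) = 55.982 mg/L
Dose 7 (225 mg at t=36 h): 225·exp(−0.06931·5) = 159.099 mg/L
C(41) = 3.207 + 26.517 + 24.785 + 9.138 + 49.246 + 55.982 + 159.099 = 327.973 mg/L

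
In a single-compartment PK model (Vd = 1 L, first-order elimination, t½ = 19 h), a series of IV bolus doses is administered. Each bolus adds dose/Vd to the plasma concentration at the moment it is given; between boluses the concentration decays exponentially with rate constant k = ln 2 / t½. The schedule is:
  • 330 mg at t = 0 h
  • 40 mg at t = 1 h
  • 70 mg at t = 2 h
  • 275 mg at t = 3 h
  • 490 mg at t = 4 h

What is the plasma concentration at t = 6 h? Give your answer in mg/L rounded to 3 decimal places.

k = ln 2 / 19 = 0.03648 per h
Dose 1 (330 mg at t=0 h): 330·exp(−0.03648·6) = 265.126 mg/L
Dose 2 (40 mg at t=1 h): 40·exp(−0.03648·5) = 33.330 mg/L
Dose 3 (70 mg at t=2 h): 70·exp(−0.03648·4) = 60.496 mg/L
Dose 4 (275 mg at t=3 h): 275·exp(−0.03648·3) = 246.491 mg/L
Dose 5 (490 mg at t=4 h): 490·exp(−0.03648·2) = 455.521 mg/L
C(6) = 265.126 + 33.330 + 60.496 + 246.491 + 455.521 = 1060.964 mg/L

1060.964 mg/L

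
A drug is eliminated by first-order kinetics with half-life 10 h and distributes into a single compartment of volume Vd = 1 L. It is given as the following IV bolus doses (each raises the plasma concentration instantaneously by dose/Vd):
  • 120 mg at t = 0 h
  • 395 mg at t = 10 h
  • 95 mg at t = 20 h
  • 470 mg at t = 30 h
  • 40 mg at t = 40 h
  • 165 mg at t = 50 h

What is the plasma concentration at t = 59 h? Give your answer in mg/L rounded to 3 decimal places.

183.709 mg/L

k = ln 2 / 10 = 0.06931 per h
Dose 1 (120 mg at t=0 h): 120·exp(−0.06931·59) = 2.010 mg/L
Dose 2 (395 mg at t=10 h): 395·exp(−0.06931·49) = 13.230 mg/L
Dose 3 (95 mg at t=20 h): 95·exp(−0.06931·39) = 6.364 mg/L
Dose 4 (470 mg at t=30 h): 470·exp(−0.06931·29) = 62.967 mg/L
Dose 5 (40 mg at t=40 h): 40·exp(−0.06931·19) = 10.718 mg/L
Dose 6 (165 mg at t=50 h): 165·exp(−0.06931·9) = 88.421 mg/L
C(59) = 2.010 + 13.230 + 6.364 + 62.967 + 10.718 + 88.421 = 183.709 mg/L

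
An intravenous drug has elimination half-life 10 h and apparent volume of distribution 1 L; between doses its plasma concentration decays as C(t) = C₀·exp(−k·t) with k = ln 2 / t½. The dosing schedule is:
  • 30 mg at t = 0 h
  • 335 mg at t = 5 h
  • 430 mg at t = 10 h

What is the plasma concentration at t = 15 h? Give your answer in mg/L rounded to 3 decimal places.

k = ln 2 / 10 = 0.06931 per h
Dose 1 (30 mg at t=0 h): 30·exp(−0.06931·15) = 10.607 mg/L
Dose 2 (335 mg at t=5 h): 335·exp(−0.06931·10) = 167.500 mg/L
Dose 3 (430 mg at t=10 h): 430·exp(−0.06931·5) = 304.056 mg/L
C(15) = 10.607 + 167.500 + 304.056 = 482.163 mg/L

482.163 mg/L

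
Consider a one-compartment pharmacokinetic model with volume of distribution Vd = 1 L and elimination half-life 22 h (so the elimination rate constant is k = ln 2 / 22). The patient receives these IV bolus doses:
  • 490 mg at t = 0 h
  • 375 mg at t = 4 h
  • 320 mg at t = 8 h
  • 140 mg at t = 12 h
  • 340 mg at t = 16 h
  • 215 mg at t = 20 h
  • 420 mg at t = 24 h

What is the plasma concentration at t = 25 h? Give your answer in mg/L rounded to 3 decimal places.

1543.344 mg/L

k = ln 2 / 22 = 0.03151 per h
Dose 1 (490 mg at t=0 h): 490·exp(−0.03151·25) = 222.903 mg/L
Dose 2 (375 mg at t=4 h): 375·exp(−0.03151·21) = 193.502 mg/L
Dose 3 (320 mg at t=8 h): 320·exp(−0.03151·17) = 187.299 mg/L
Dose 4 (140 mg at t=12 h): 140·exp(−0.03151·13) = 92.949 mg/L
Dose 5 (340 mg at t=16 h): 340·exp(−0.03151·9) = 256.053 mg/L
Dose 6 (215 mg at t=20 h): 215·exp(−0.03151·5) = 183.663 mg/L
Dose 7 (420 mg at t=24 h): 420·exp(−0.03151·1) = 406.973 mg/L
C(25) = 222.903 + 193.502 + 187.299 + 92.949 + 256.053 + 183.663 + 406.973 = 1543.344 mg/L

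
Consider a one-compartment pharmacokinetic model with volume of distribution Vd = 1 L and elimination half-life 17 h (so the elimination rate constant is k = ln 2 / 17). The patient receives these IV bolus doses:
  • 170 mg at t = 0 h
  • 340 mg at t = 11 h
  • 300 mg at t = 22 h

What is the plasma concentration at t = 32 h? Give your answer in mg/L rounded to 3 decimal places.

390.075 mg/L

k = ln 2 / 17 = 0.04077 per h
Dose 1 (170 mg at t=0 h): 170·exp(−0.04077·32) = 46.111 mg/L
Dose 2 (340 mg at t=11 h): 340·exp(−0.04077·21) = 144.417 mg/L
Dose 3 (300 mg at t=22 h): 300·exp(−0.04077·10) = 199.547 mg/L
C(32) = 46.111 + 144.417 + 199.547 = 390.075 mg/L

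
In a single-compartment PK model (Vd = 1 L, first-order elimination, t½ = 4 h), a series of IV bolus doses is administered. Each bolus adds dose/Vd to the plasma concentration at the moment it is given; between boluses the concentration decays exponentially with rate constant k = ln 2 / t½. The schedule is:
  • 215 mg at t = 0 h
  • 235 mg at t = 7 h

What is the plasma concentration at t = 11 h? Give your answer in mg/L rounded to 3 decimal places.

k = ln 2 / 4 = 0.17329 per h
Dose 1 (215 mg at t=0 h): 215·exp(−0.17329·11) = 31.960 mg/L
Dose 2 (235 mg at t=7 h): 235·exp(−0.17329·4) = 117.500 mg/L
C(11) = 31.960 + 117.500 = 149.460 mg/L

149.460 mg/L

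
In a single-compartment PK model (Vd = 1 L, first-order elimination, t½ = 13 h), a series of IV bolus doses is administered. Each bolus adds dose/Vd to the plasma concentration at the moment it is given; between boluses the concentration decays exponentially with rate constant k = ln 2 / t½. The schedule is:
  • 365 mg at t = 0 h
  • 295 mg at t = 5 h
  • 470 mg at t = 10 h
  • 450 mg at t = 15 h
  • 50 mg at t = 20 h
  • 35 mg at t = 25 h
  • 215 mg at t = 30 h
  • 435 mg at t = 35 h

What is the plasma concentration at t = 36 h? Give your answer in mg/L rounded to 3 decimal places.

983.723 mg/L

k = ln 2 / 13 = 0.05332 per h
Dose 1 (365 mg at t=0 h): 365·exp(−0.05332·36) = 53.539 mg/L
Dose 2 (295 mg at t=5 h): 295·exp(−0.05332·31) = 56.491 mg/L
Dose 3 (470 mg at t=10 h): 470·exp(−0.05332·26) = 117.500 mg/L
Dose 4 (450 mg at t=15 h): 450·exp(−0.05332·21) = 146.870 mg/L
Dose 5 (50 mg at t=20 h): 50·exp(−0.05332·16) = 21.305 mg/L
Dose 6 (35 mg at t=25 h): 35·exp(−0.05332·11) = 19.469 mg/L
Dose 7 (215 mg at t=30 h): 215·exp(−0.05332·6) = 156.135 mg/L
Dose 8 (435 mg at t=35 h): 435·exp(−0.05332·1) = 412.414 mg/L
C(36) = 53.539 + 56.491 + 117.500 + 146.870 + 21.305 + 19.469 + 156.135 + 412.414 = 983.723 mg/L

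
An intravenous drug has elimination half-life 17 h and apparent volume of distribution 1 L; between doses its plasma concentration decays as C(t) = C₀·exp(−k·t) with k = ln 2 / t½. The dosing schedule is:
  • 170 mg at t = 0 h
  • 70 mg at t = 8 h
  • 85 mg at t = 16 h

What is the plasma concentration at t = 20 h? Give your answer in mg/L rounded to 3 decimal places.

k = ln 2 / 17 = 0.04077 per h
Dose 1 (170 mg at t=0 h): 170·exp(−0.04077·20) = 75.214 mg/L
Dose 2 (70 mg at t=8 h): 70·exp(−0.04077·12) = 42.915 mg/L
Dose 3 (85 mg at t=16 h): 85·exp(−0.04077·4) = 72.209 mg/L
C(20) = 75.214 + 42.915 + 72.209 = 190.337 mg/L

190.337 mg/L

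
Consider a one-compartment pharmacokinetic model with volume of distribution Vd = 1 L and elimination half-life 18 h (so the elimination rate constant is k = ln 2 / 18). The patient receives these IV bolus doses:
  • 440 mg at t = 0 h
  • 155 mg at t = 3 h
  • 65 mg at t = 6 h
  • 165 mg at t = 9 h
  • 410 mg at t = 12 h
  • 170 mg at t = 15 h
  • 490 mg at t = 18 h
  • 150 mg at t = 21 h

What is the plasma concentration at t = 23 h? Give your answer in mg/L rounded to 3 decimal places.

1319.653 mg/L

k = ln 2 / 18 = 0.03851 per h
Dose 1 (440 mg at t=0 h): 440·exp(−0.03851·23) = 181.469 mg/L
Dose 2 (155 mg at t=3 h): 155·exp(−0.03851·20) = 71.755 mg/L
Dose 3 (65 mg at t=6 h): 65·exp(−0.03851·17) = 33.776 mg/L
Dose 4 (165 mg at t=9 h): 165·exp(−0.03851·14) = 96.239 mg/L
Dose 5 (410 mg at t=12 h): 410·exp(−0.03851·11) = 268.424 mg/L
Dose 6 (170 mg at t=15 h): 170·exp(−0.03851·8) = 124.927 mg/L
Dose 7 (490 mg at t=18 h): 490·exp(−0.03851·5) = 404.182 mg/L
Dose 8 (150 mg at t=21 h): 150·exp(−0.03851·2) = 138.881 mg/L
C(23) = 181.469 + 71.755 + 33.776 + 96.239 + 268.424 + 124.927 + 404.182 + 138.881 = 1319.653 mg/L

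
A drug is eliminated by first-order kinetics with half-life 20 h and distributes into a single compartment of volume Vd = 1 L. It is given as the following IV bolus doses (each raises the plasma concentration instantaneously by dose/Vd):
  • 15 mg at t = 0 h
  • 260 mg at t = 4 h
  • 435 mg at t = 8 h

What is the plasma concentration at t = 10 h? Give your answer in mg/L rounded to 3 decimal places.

k = ln 2 / 20 = 0.03466 per h
Dose 1 (15 mg at t=0 h): 15·exp(−0.03466·10) = 10.607 mg/L
Dose 2 (260 mg at t=4 h): 260·exp(−0.03466·6) = 211.186 mg/L
Dose 3 (435 mg at t=8 h): 435·exp(−0.03466·2) = 405.869 mg/L
C(10) = 10.607 + 211.186 + 405.869 = 627.662 mg/L

627.662 mg/L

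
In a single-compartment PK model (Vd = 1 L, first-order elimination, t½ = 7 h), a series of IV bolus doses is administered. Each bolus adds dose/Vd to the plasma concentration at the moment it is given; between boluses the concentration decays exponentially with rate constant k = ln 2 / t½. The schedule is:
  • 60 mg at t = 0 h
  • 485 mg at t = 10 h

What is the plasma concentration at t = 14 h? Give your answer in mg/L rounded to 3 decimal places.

341.381 mg/L

k = ln 2 / 7 = 0.09902 per h
Dose 1 (60 mg at t=0 h): 60·exp(−0.09902·14) = 15.000 mg/L
Dose 2 (485 mg at t=10 h): 485·exp(−0.09902·4) = 326.381 mg/L
C(14) = 15.000 + 326.381 = 341.381 mg/L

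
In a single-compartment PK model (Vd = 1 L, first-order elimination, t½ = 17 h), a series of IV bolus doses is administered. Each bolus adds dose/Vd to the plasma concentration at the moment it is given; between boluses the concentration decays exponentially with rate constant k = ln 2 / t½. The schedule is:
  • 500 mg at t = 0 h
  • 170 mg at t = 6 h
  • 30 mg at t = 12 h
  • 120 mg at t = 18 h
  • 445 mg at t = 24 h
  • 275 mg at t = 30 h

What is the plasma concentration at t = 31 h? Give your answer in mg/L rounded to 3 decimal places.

k = ln 2 / 17 = 0.04077 per h
Dose 1 (500 mg at t=0 h): 500·exp(−0.04077·31) = 141.264 mg/L
Dose 2 (170 mg at t=6 h): 170·exp(−0.04077·25) = 61.342 mg/L
Dose 3 (30 mg at t=12 h): 30·exp(−0.04077·19) = 13.825 mg/L
Dose 4 (120 mg at t=18 h): 120·exp(−0.04077·13) = 70.629 mg/L
Dose 5 (445 mg at t=24 h): 445·exp(−0.04077·7) = 334.508 mg/L
Dose 6 (275 mg at t=30 h): 275·exp(−0.04077·1) = 264.013 mg/L
C(31) = 141.264 + 61.342 + 13.825 + 70.629 + 334.508 + 264.013 = 885.581 mg/L

885.581 mg/L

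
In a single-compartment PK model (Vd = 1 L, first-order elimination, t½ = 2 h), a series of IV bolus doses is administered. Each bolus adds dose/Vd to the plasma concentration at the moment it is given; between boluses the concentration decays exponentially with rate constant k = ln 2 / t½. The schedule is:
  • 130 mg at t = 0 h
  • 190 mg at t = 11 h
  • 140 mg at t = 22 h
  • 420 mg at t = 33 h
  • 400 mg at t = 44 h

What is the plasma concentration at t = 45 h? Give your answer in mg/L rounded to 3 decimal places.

289.455 mg/L

k = ln 2 / 2 = 0.34657 per h
Dose 1 (130 mg at t=0 h): 130·exp(−0.34657·45) = 0.000 mg/L
Dose 2 (190 mg at t=11 h): 190·exp(−0.34657·34) = 0.001 mg/L
Dose 3 (140 mg at t=22 h): 140·exp(−0.34657·23) = 0.048 mg/L
Dose 4 (420 mg at t=33 h): 420·exp(−0.34657·12) = 6.563 mg/L
Dose 5 (400 mg at t=44 h): 400·exp(−0.34657·1) = 282.843 mg/L
C(45) = 0.000 + 0.001 + 0.048 + 6.563 + 282.843 = 289.455 mg/L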